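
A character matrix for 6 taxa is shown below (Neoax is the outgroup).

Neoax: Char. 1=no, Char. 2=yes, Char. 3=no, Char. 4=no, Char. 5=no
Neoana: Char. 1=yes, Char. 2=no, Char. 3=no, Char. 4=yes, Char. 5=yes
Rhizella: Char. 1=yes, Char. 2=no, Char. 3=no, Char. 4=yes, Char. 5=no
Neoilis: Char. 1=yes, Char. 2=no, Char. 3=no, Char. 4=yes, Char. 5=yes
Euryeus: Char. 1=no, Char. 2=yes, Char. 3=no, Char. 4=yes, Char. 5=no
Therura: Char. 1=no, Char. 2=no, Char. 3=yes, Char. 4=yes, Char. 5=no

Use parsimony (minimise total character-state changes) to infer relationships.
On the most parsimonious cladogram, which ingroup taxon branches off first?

Character polarity is set by the outgroup: the derived state is whichever differs from the outgroup's state, so for Char. 2 the derived state is 'no', and for the remaining characters it is 'yes'.
Char. 1 (derived state 'yes') is shared by Neoana, Neoilis, and Rhizella — a synapomorphy uniting that clade.
Char. 2 (derived state 'no') is shared by Neoana, Neoilis, Rhizella, and Therura — a synapomorphy uniting that clade.
Char. 3: derived state 'yes' in Therura only — an autapomorphy, so it tells us nothing about relationships among taxa.
All ingroup taxa share the derived state 'yes' for Char. 4; it defines the ingroup but does not resolve relationships within it.
Char. 5 (derived state 'yes') is shared by Neoana and Neoilis — a synapomorphy uniting that clade.
Most parsimonious ingroup topology: ((((Neoana,Neoilis),Rhizella),Therura),Euryeus).
Euryeus is sister to the clade containing all other ingroup taxa, so it is the earliest-diverging (most basal) ingroup lineage.

Euryeus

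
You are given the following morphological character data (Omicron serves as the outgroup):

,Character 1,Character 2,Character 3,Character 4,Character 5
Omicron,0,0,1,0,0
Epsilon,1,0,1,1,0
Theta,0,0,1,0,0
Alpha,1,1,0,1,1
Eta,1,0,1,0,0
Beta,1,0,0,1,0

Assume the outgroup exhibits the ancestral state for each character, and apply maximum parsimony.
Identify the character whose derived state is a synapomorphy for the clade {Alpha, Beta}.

Character polarity is set by the outgroup: the derived state is whichever differs from the outgroup's state, so for Character 3 the derived state is '0', and for the remaining characters it is '1'.
Only Alpha, Beta, Epsilon, and Eta show the derived state '1' for Character 1, supporting them as a clade.
Character 2: derived state '1' in Alpha only — an autapomorphy, so it tells us nothing about relationships among taxa.
Only Alpha and Beta show the derived state '0' for Character 3, supporting them as a clade.
Character 4 (derived state '1') is shared by Alpha, Beta, and Epsilon — a synapomorphy uniting that clade.
Character 5 (derived state '1') is unique to Alpha (autapomorphy; uninformative for grouping).
Most parsimonious ingroup topology: (((Epsilon,(Alpha,Beta)),Eta),Theta).
The clade {Alpha, Beta} is supported by Character 3: its derived state '0' occurs in exactly those taxa and in no other taxon (including the outgroup).

Character 3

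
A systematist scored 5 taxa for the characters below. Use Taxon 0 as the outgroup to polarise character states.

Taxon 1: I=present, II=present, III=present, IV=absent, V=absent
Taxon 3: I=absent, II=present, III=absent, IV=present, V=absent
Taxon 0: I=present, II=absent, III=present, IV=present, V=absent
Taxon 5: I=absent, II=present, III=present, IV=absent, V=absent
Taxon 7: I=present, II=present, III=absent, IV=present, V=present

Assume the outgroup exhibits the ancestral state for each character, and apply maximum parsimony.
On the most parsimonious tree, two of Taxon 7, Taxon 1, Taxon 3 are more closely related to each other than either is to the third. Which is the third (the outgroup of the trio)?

Character polarity is set by the outgroup: the derived state is whichever differs from the outgroup's state, so for I, III, IV the derived state is 'absent', and for the remaining characters it is 'present'.
I (state 'absent') occurs in Taxon 3 and Taxon 5 but conflicts with the nesting implied by the other characters — most parsimoniously interpreted as homoplasy.
All ingroup taxa share the derived state 'present' for II; it defines the ingroup but does not resolve relationships within it.
III: derived state 'absent' in Taxon 3 and Taxon 7 only — synapomorphy for {Taxon 3, Taxon 7}.
IV: derived state 'absent' in Taxon 1 and Taxon 5 only — synapomorphy for {Taxon 1, Taxon 5}.
V (derived state 'present') is unique to Taxon 7 (autapomorphy; uninformative for grouping).
Most parsimonious ingroup topology: ((Taxon 3,Taxon 7),(Taxon 1,Taxon 5)).
Taxon 3 and Taxon 7 share a more recent common ancestor with each other than either does with Taxon 1, so Taxon 1 is the least closely related of the three.

Taxon 1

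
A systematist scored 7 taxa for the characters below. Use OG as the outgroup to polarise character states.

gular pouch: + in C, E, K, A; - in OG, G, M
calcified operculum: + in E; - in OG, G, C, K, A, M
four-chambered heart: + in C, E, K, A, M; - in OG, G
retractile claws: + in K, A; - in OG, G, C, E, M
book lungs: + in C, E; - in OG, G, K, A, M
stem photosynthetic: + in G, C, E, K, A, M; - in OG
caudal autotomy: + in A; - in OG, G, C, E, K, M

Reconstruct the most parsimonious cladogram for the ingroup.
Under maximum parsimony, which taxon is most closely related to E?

The outgroup has state '-' for every character, so '+' is the derived state throughout.
gular pouch: derived state '+' in A, C, E, and K only — synapomorphy for {A, C, E, K}.
calcified operculum: derived state '+' in E only — an autapomorphy, so it tells us nothing about relationships among taxa.
Only A, C, E, K, and M show the derived state '+' for four-chambered heart, supporting them as a clade.
retractile claws (derived state '+') is shared by A and K — a synapomorphy uniting that clade.
Only C and E show the derived state '+' for book lungs, supporting them as a clade.
All ingroup taxa share the derived state '+' for stem photosynthetic; it defines the ingroup but does not resolve relationships within it.
caudal autotomy (derived state '+') is unique to A (autapomorphy; uninformative for grouping).
Most parsimonious ingroup topology: (G,(((C,E),(K,A)),M)).
E and C form a cherry on this tree, so they are sister taxa.

C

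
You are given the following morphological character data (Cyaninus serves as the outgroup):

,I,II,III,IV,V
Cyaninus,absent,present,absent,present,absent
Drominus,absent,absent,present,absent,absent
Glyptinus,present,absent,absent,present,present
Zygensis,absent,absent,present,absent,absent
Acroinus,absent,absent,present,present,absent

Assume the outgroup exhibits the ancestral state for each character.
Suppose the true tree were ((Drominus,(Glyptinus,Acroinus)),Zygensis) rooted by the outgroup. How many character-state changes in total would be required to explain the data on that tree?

Map each character onto ((Drominus,(Glyptinus,Acroinus)),Zygensis) (rooted by Cyaninus) and count the minimum state changes it requires (Fitch parsimony):
I: 1; II: 1; III: 2; IV: 2; V: 1.
Total tree length = 7.

7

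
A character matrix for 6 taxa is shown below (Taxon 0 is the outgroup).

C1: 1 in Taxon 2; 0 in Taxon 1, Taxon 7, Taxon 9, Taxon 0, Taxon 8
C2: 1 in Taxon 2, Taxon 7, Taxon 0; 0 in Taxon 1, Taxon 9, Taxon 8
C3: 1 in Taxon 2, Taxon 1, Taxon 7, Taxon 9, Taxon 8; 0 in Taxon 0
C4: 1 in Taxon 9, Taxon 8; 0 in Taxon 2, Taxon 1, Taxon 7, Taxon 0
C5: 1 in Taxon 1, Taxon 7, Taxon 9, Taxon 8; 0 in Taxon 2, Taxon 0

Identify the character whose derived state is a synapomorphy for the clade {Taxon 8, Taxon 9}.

C4

Character polarity is set by the outgroup: the derived state is whichever differs from the outgroup's state, so for C2 the derived state is '0', and for the remaining characters it is '1'.
C1: derived state '1' in Taxon 2 only — an autapomorphy, so it tells us nothing about relationships among taxa.
Only Taxon 1, Taxon 8, and Taxon 9 show the derived state '0' for C2, supporting them as a clade.
All ingroup taxa share the derived state '1' for C3; it defines the ingroup but does not resolve relationships within it.
Only Taxon 8 and Taxon 9 show the derived state '1' for C4, supporting them as a clade.
Only Taxon 1, Taxon 7, Taxon 8, and Taxon 9 show the derived state '1' for C5, supporting them as a clade.
Most parsimonious ingroup topology: (((Taxon 1,(Taxon 9,Taxon 8)),Taxon 7),Taxon 2).
The clade {Taxon 8, Taxon 9} is supported by C4: its derived state '1' occurs in exactly those taxa and in no other taxon (including the outgroup).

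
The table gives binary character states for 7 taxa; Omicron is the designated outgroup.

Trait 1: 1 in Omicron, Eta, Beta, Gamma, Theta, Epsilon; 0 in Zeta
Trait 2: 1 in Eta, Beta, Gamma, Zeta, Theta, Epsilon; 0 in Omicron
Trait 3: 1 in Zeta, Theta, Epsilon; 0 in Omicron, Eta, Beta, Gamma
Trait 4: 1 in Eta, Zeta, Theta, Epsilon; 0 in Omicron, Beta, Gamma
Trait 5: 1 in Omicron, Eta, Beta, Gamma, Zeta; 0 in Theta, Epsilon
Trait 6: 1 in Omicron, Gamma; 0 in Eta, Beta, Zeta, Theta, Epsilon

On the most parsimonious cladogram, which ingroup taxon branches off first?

Character polarity is set by the outgroup: the derived state is whichever differs from the outgroup's state, so for Trait 1, Trait 5, Trait 6 the derived state is '0', and for the remaining characters it is '1'.
Trait 1 (derived state '0') is unique to Zeta (autapomorphy; uninformative for grouping).
All ingroup taxa share the derived state '1' for Trait 2; it defines the ingroup but does not resolve relationships within it.
Only Epsilon, Theta, and Zeta show the derived state '1' for Trait 3, supporting them as a clade.
Trait 4: derived state '1' in Epsilon, Eta, Theta, and Zeta only — synapomorphy for {Epsilon, Eta, Theta, Zeta}.
Trait 5: derived state '0' in Epsilon and Theta only — synapomorphy for {Epsilon, Theta}.
Trait 6 (derived state '0') is shared by Beta, Epsilon, Eta, Theta, and Zeta — a synapomorphy uniting that clade.
Most parsimonious ingroup topology: (((Eta,(Zeta,(Theta,Epsilon))),Beta),Gamma).
Gamma is sister to the clade containing all other ingroup taxa, so it is the earliest-diverging (most basal) ingroup lineage.

Gamma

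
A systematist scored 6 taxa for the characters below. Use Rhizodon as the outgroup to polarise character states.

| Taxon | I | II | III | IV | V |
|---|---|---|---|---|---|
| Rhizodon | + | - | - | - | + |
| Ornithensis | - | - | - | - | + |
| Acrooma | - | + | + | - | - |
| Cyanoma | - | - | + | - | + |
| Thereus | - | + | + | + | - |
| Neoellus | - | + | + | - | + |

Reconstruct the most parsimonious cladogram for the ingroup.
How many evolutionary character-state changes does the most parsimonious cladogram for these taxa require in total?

Character polarity is set by the outgroup: the derived state is whichever differs from the outgroup's state, so for I, V the derived state is '-', and for the remaining characters it is '+'.
All ingroup taxa share the derived state '-' for I; it defines the ingroup but does not resolve relationships within it.
Only Acrooma, Neoellus, and Thereus show the derived state '+' for II, supporting them as a clade.
III: derived state '+' in Acrooma, Cyanoma, Neoellus, and Thereus only — synapomorphy for {Acrooma, Cyanoma, Neoellus, Thereus}.
IV (derived state '+') is unique to Thereus (autapomorphy; uninformative for grouping).
V (derived state '-') is shared by Acrooma and Thereus — a synapomorphy uniting that clade.
Most parsimonious ingroup topology: (Ornithensis,(((Acrooma,Thereus),Neoellus),Cyanoma)).
Changes per character on this tree: I: 1; II: 1; III: 1; IV: 1; V: 1.
Total = 5.

5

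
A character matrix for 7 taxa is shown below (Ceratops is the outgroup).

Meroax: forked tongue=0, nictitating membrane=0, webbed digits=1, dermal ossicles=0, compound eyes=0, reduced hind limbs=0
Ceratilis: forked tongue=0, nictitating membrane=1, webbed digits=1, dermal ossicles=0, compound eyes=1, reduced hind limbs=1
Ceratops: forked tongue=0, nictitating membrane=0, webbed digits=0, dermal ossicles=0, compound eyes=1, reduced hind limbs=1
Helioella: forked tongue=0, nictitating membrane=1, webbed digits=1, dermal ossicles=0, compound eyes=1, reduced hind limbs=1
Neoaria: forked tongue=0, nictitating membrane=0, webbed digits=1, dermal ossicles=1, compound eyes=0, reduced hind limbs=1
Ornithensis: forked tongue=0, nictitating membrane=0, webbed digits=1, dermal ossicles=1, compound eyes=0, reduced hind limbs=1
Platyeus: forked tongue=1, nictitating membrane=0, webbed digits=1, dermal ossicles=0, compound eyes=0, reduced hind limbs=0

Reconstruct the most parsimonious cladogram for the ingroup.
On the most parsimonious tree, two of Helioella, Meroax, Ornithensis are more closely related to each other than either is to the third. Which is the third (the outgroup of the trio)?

Helioella

Character polarity is set by the outgroup: the derived state is whichever differs from the outgroup's state, so for compound eyes, reduced hind limbs the derived state is '0', and for the remaining characters it is '1'.
forked tongue (derived state '1') is unique to Platyeus (autapomorphy; uninformative for grouping).
Only Ceratilis and Helioella show the derived state '1' for nictitating membrane, supporting them as a clade.
webbed digits (derived state '1') is shared by all ingroup taxa — unites the whole ingroup.
Only Neoaria and Ornithensis show the derived state '1' for dermal ossicles, supporting them as a clade.
Only Meroax, Neoaria, Ornithensis, and Platyeus show the derived state '0' for compound eyes, supporting them as a clade.
reduced hind limbs (derived state '0') is shared by Meroax and Platyeus — a synapomorphy uniting that clade.
Most parsimonious ingroup topology: (((Platyeus,Meroax),(Neoaria,Ornithensis)),(Ceratilis,Helioella)).
Meroax and Ornithensis share a more recent common ancestor with each other than either does with Helioella, so Helioella is the least closely related of the three.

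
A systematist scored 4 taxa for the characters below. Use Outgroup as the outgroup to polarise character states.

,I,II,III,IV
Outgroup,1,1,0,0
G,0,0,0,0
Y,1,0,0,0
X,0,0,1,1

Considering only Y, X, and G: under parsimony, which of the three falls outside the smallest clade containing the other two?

Y

Character polarity is set by the outgroup: the derived state is whichever differs from the outgroup's state, so for I, II the derived state is '0', and for the remaining characters it is '1'.
I: derived state '0' in G and X only — synapomorphy for {G, X}.
All ingroup taxa share the derived state '0' for II; it defines the ingroup but does not resolve relationships within it.
III: derived state '1' in X only — an autapomorphy, so it tells us nothing about relationships among taxa.
IV (derived state '1') is unique to X (autapomorphy; uninformative for grouping).
Most parsimonious ingroup topology: (Y,(G,X)).
G and X share a more recent common ancestor with each other than either does with Y, so Y is the least closely related of the three.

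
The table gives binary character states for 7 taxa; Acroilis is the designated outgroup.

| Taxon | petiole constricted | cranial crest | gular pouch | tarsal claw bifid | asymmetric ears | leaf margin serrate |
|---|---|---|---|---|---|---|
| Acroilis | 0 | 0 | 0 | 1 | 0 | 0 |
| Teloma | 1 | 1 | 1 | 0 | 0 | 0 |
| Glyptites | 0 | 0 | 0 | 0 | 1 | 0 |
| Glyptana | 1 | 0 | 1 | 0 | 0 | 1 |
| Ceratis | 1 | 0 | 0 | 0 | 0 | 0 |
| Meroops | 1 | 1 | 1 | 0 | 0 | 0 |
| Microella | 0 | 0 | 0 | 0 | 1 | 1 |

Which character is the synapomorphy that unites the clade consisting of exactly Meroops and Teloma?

Character polarity is set by the outgroup: the derived state is whichever differs from the outgroup's state, so for tarsal claw bifid the derived state is '0', and for the remaining characters it is '1'.
petiole constricted (derived state '1') is shared by Ceratis, Glyptana, Meroops, and Teloma — a synapomorphy uniting that clade.
cranial crest (derived state '1') is shared by Meroops and Teloma — a synapomorphy uniting that clade.
Only Glyptana, Meroops, and Teloma show the derived state '1' for gular pouch, supporting them as a clade.
tarsal claw bifid (derived state '0') is shared by all ingroup taxa — unites the whole ingroup.
Only Glyptites and Microella show the derived state '1' for asymmetric ears, supporting them as a clade.
leaf margin serrate (state '1') occurs in Glyptana and Microella but conflicts with the nesting implied by the other characters — most parsimoniously interpreted as homoplasy.
Most parsimonious ingroup topology: ((((Teloma,Meroops),Glyptana),Ceratis),(Glyptites,Microella)).
The clade {Meroops, Teloma} is supported by cranial crest: its derived state '1' occurs in exactly those taxa and in no other taxon (including the outgroup).

cranial crest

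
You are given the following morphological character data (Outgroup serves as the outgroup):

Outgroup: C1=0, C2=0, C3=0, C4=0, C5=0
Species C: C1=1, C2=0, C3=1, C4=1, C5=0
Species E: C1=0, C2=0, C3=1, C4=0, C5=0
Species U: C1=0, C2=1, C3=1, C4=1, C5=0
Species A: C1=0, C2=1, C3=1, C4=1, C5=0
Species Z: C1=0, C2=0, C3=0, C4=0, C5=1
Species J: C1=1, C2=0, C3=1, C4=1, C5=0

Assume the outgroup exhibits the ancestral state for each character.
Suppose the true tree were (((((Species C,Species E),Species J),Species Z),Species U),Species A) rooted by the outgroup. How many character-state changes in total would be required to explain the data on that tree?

Map each character onto (((((Species C,Species E),Species J),Species Z),Species U),Species A) (rooted by Outgroup) and count the minimum state changes it requires (Fitch parsimony):
C1: 2; C2: 2; C3: 2; C4: 3; C5: 1.
Total tree length = 10.

10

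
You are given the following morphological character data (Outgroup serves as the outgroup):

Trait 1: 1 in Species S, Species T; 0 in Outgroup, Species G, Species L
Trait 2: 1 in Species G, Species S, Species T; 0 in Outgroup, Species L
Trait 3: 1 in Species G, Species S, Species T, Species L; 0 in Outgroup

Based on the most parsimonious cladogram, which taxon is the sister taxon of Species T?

The outgroup has state '0' for every character, so '1' is the derived state throughout.
Only Species S and Species T show the derived state '1' for Trait 1, supporting them as a clade.
Trait 2 (derived state '1') is shared by Species G, Species S, and Species T — a synapomorphy uniting that clade.
All ingroup taxa share the derived state '1' for Trait 3; it defines the ingroup but does not resolve relationships within it.
Most parsimonious ingroup topology: ((Species G,(Species S,Species T)),Species L).
Species T and Species S form a cherry on this tree, so they are sister taxa.

Species S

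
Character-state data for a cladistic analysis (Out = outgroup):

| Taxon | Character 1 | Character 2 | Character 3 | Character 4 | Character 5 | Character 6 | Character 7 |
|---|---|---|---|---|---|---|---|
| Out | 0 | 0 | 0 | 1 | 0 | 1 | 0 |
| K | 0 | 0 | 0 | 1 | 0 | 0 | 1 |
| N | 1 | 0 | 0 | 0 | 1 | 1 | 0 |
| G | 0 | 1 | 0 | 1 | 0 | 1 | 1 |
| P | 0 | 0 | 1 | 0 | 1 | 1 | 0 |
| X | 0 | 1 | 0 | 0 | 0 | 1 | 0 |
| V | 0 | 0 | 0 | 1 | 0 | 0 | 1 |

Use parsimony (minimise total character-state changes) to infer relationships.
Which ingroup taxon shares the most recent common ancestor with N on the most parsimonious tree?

P

Character polarity is set by the outgroup: the derived state is whichever differs from the outgroup's state, so for Character 4, Character 6 the derived state is '0', and for the remaining characters it is '1'.
Character 1 (derived state '1') is unique to N (autapomorphy; uninformative for grouping).
Character 2 groups G and X, which is incompatible with the clades supported by the remaining characters; treating it as convergent (homoplasy) costs fewer steps than any alternative tree.
Character 3: derived state '1' in P only — an autapomorphy, so it tells us nothing about relationships among taxa.
Character 4 (derived state '0') is shared by N, P, and X — a synapomorphy uniting that clade.
Only N and P show the derived state '1' for Character 5, supporting them as a clade.
Character 6 (derived state '0') is shared by K and V — a synapomorphy uniting that clade.
Only G, K, and V show the derived state '1' for Character 7, supporting them as a clade.
Most parsimonious ingroup topology: (((K,V),G),((N,P),X)).
N and P form a cherry on this tree, so they are sister taxa.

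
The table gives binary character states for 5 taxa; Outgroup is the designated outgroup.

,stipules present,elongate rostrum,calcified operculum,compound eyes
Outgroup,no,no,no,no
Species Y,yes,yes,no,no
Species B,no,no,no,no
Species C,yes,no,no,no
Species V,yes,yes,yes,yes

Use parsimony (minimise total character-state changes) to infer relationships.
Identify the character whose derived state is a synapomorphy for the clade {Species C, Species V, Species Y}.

The outgroup has state 'no' for every character, so 'yes' is the derived state throughout.
stipules present (derived state 'yes') is shared by Species C, Species V, and Species Y — a synapomorphy uniting that clade.
elongate rostrum: derived state 'yes' in Species V and Species Y only — synapomorphy for {Species V, Species Y}.
calcified operculum: derived state 'yes' in Species V only — an autapomorphy, so it tells us nothing about relationships among taxa.
compound eyes: derived state 'yes' in Species V only — an autapomorphy, so it tells us nothing about relationships among taxa.
Most parsimonious ingroup topology: (((Species Y,Species V),Species C),Species B).
The clade {Species C, Species V, Species Y} is supported by stipules present: its derived state 'yes' occurs in exactly those taxa and in no other taxon (including the outgroup).

stipules present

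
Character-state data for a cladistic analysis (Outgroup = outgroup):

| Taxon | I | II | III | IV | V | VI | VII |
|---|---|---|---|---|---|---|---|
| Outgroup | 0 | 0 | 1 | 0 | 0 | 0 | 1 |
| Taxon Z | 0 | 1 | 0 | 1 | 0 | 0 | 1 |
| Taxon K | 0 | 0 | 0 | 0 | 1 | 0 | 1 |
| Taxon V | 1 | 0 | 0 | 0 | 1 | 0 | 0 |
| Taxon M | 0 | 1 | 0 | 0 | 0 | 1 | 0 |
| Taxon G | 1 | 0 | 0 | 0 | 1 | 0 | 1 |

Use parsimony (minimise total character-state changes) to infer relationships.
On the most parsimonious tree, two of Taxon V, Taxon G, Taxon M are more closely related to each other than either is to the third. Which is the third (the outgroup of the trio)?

Character polarity is set by the outgroup: the derived state is whichever differs from the outgroup's state, so for III, VII the derived state is '0', and for the remaining characters it is '1'.
I: derived state '1' in Taxon G and Taxon V only — synapomorphy for {Taxon G, Taxon V}.
Only Taxon M and Taxon Z show the derived state '1' for II, supporting them as a clade.
III (derived state '0') is shared by all ingroup taxa — unites the whole ingroup.
IV: derived state '1' in Taxon Z only — an autapomorphy, so it tells us nothing about relationships among taxa.
Only Taxon G, Taxon K, and Taxon V show the derived state '1' for V, supporting them as a clade.
VI (derived state '1') is unique to Taxon M (autapomorphy; uninformative for grouping).
VII groups Taxon M and Taxon V, which is incompatible with the clades supported by the remaining characters; treating it as convergent (homoplasy) costs fewer steps than any alternative tree.
Most parsimonious ingroup topology: ((Taxon Z,Taxon M),(Taxon K,(Taxon V,Taxon G))).
Taxon V and Taxon G share a more recent common ancestor with each other than either does with Taxon M, so Taxon M is the least closely related of the three.

Taxon M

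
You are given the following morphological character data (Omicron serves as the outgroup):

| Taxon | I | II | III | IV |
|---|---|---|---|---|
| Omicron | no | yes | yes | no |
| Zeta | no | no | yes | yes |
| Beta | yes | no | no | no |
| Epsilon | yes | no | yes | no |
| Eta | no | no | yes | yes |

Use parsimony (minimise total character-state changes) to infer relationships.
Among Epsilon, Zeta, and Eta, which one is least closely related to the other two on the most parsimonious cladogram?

Epsilon

Character polarity is set by the outgroup: the derived state is whichever differs from the outgroup's state, so for II, III the derived state is 'no', and for the remaining characters it is 'yes'.
I (derived state 'yes') is shared by Beta and Epsilon — a synapomorphy uniting that clade.
II (derived state 'no') is shared by all ingroup taxa — unites the whole ingroup.
III (derived state 'no') is unique to Beta (autapomorphy; uninformative for grouping).
IV: derived state 'yes' in Eta and Zeta only — synapomorphy for {Eta, Zeta}.
Most parsimonious ingroup topology: ((Zeta,Eta),(Beta,Epsilon)).
Zeta and Eta share a more recent common ancestor with each other than either does with Epsilon, so Epsilon is the least closely related of the three.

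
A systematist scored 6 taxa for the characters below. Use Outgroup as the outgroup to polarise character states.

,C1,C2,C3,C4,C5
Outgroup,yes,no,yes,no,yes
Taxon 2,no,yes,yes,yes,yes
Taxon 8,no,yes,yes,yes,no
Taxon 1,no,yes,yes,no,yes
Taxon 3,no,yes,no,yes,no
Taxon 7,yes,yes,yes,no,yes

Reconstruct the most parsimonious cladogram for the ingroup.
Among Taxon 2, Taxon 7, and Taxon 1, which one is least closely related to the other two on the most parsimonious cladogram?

Character polarity is set by the outgroup: the derived state is whichever differs from the outgroup's state, so for C1, C3, C5 the derived state is 'no', and for the remaining characters it is 'yes'.
C1: derived state 'no' in Taxon 1, Taxon 2, Taxon 3, and Taxon 8 only — synapomorphy for {Taxon 1, Taxon 2, Taxon 3, Taxon 8}.
All ingroup taxa share the derived state 'yes' for C2; it defines the ingroup but does not resolve relationships within it.
C3: derived state 'no' in Taxon 3 only — an autapomorphy, so it tells us nothing about relationships among taxa.
Only Taxon 2, Taxon 3, and Taxon 8 show the derived state 'yes' for C4, supporting them as a clade.
Only Taxon 3 and Taxon 8 show the derived state 'no' for C5, supporting them as a clade.
Most parsimonious ingroup topology: (((Taxon 2,(Taxon 8,Taxon 3)),Taxon 1),Taxon 7).
Taxon 1 and Taxon 2 share a more recent common ancestor with each other than either does with Taxon 7, so Taxon 7 is the least closely related of the three.

Taxon 7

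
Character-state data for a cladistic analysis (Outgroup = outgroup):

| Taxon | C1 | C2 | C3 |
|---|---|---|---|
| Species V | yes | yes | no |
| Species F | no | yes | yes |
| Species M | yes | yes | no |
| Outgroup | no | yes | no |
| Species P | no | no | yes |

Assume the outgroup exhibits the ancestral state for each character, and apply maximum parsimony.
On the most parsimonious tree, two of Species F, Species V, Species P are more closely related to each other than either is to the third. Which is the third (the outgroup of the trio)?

Species V

Character polarity is set by the outgroup: the derived state is whichever differs from the outgroup's state, so for C2 the derived state is 'no', and for the remaining characters it is 'yes'.
C1: derived state 'yes' in Species M and Species V only — synapomorphy for {Species M, Species V}.
C2: derived state 'no' in Species P only — an autapomorphy, so it tells us nothing about relationships among taxa.
C3 (derived state 'yes') is shared by Species F and Species P — a synapomorphy uniting that clade.
Most parsimonious ingroup topology: ((Species V,Species M),(Species P,Species F)).
Species P and Species F share a more recent common ancestor with each other than either does with Species V, so Species V is the least closely related of the three.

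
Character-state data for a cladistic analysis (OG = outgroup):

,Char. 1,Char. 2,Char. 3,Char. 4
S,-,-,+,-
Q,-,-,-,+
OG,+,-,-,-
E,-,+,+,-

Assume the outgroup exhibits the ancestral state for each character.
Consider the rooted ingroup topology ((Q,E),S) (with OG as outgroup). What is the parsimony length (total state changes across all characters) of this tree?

Map each character onto ((Q,E),S) (rooted by OG) and count the minimum state changes it requires (Fitch parsimony):
Char. 1: 1; Char. 2: 1; Char. 3: 2; Char. 4: 1.
Total tree length = 5.

5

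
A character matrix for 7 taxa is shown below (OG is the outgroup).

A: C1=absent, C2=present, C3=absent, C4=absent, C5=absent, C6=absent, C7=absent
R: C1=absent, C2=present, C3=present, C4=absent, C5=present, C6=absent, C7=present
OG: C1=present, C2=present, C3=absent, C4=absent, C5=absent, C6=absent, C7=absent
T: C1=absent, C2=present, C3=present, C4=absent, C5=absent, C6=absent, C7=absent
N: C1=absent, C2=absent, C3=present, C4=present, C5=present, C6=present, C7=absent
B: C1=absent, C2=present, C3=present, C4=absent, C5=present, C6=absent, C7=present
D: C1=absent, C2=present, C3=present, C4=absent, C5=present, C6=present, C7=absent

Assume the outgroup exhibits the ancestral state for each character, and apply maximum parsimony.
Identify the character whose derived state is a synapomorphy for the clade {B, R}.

Character polarity is set by the outgroup: the derived state is whichever differs from the outgroup's state, so for C1, C2 the derived state is 'absent', and for the remaining characters it is 'present'.
C1 (derived state 'absent') is shared by all ingroup taxa — unites the whole ingroup.
C2: derived state 'absent' in N only — an autapomorphy, so it tells us nothing about relationships among taxa.
C3: derived state 'present' in B, D, N, R, and T only — synapomorphy for {B, D, N, R, T}.
C4: derived state 'present' in N only — an autapomorphy, so it tells us nothing about relationships among taxa.
C5: derived state 'present' in B, D, N, and R only — synapomorphy for {B, D, N, R}.
Only D and N show the derived state 'present' for C6, supporting them as a clade.
Only B and R show the derived state 'present' for C7, supporting them as a clade.
Most parsimonious ingroup topology: ((((N,D),(B,R)),T),A).
The clade {B, R} is supported by C7: its derived state 'present' occurs in exactly those taxa and in no other taxon (including the outgroup).

C7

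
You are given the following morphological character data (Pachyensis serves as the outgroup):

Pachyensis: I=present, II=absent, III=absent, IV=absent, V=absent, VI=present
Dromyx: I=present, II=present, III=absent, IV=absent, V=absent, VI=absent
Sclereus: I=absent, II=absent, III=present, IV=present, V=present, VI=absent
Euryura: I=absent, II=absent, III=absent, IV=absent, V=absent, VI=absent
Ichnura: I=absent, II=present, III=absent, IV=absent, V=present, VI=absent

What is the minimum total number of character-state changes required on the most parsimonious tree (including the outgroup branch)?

Character polarity is set by the outgroup: the derived state is whichever differs from the outgroup's state, so for I, VI the derived state is 'absent', and for the remaining characters it is 'present'.
I (derived state 'absent') is shared by Euryura, Ichnura, and Sclereus — a synapomorphy uniting that clade.
II groups Dromyx and Ichnura, which is incompatible with the clades supported by the remaining characters; treating it as convergent (homoplasy) costs fewer steps than any alternative tree.
III: derived state 'present' in Sclereus only — an autapomorphy, so it tells us nothing about relationships among taxa.
IV (derived state 'present') is unique to Sclereus (autapomorphy; uninformative for grouping).
Only Ichnura and Sclereus show the derived state 'present' for V, supporting them as a clade.
VI (derived state 'absent') is shared by all ingroup taxa — unites the whole ingroup.
Most parsimonious ingroup topology: (Dromyx,((Sclereus,Ichnura),Euryura)).
Changes per character on this tree: I: 1; II: 2; III: 1; IV: 1; V: 1; VI: 1.
Total = 7.

7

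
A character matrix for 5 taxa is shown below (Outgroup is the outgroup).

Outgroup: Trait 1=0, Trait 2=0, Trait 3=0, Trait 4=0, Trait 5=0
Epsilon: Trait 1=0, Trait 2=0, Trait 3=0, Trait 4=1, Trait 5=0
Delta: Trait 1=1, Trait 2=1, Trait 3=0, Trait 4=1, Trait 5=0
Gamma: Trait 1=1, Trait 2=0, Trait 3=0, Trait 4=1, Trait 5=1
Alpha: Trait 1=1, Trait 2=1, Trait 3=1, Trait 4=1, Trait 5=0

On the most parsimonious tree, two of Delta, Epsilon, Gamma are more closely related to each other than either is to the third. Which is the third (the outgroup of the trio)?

Epsilon

The outgroup has state '0' for every character, so '1' is the derived state throughout.
Only Alpha, Delta, and Gamma show the derived state '1' for Trait 1, supporting them as a clade.
Trait 2: derived state '1' in Alpha and Delta only — synapomorphy for {Alpha, Delta}.
Trait 3 (derived state '1') is unique to Alpha (autapomorphy; uninformative for grouping).
All ingroup taxa share the derived state '1' for Trait 4; it defines the ingroup but does not resolve relationships within it.
Trait 5 (derived state '1') is unique to Gamma (autapomorphy; uninformative for grouping).
Most parsimonious ingroup topology: (Epsilon,((Delta,Alpha),Gamma)).
Delta and Gamma share a more recent common ancestor with each other than either does with Epsilon, so Epsilon is the least closely related of the three.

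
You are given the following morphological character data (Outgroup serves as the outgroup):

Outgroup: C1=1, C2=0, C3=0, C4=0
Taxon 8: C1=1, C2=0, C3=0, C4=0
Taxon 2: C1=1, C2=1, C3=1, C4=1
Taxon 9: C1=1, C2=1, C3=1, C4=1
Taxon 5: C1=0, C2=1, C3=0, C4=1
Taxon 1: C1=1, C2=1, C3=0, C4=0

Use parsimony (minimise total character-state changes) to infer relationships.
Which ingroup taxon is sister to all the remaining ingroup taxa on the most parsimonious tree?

Character polarity is set by the outgroup: the derived state is whichever differs from the outgroup's state, so for C1 the derived state is '0', and for the remaining characters it is '1'.
C1: derived state '0' in Taxon 5 only — an autapomorphy, so it tells us nothing about relationships among taxa.
C2 (derived state '1') is shared by Taxon 1, Taxon 2, Taxon 5, and Taxon 9 — a synapomorphy uniting that clade.
Only Taxon 2 and Taxon 9 show the derived state '1' for C3, supporting them as a clade.
Only Taxon 2, Taxon 5, and Taxon 9 show the derived state '1' for C4, supporting them as a clade.
Most parsimonious ingroup topology: (Taxon 8,(((Taxon 2,Taxon 9),Taxon 5),Taxon 1)).
Taxon 8 is sister to the clade containing all other ingroup taxa, so it is the earliest-diverging (most basal) ingroup lineage.

Taxon 8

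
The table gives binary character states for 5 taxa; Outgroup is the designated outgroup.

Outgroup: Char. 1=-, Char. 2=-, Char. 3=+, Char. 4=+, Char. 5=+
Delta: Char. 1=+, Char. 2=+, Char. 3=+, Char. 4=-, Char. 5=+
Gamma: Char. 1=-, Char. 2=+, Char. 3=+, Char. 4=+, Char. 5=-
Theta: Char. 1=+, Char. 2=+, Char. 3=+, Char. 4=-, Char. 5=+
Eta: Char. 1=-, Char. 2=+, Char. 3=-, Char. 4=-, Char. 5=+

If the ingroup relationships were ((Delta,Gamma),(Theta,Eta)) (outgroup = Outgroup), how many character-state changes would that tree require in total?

Map each character onto ((Delta,Gamma),(Theta,Eta)) (rooted by Outgroup) and count the minimum state changes it requires (Fitch parsimony):
Char. 1: 2; Char. 2: 1; Char. 3: 1; Char. 4: 2; Char. 5: 1.
Total tree length = 7.

7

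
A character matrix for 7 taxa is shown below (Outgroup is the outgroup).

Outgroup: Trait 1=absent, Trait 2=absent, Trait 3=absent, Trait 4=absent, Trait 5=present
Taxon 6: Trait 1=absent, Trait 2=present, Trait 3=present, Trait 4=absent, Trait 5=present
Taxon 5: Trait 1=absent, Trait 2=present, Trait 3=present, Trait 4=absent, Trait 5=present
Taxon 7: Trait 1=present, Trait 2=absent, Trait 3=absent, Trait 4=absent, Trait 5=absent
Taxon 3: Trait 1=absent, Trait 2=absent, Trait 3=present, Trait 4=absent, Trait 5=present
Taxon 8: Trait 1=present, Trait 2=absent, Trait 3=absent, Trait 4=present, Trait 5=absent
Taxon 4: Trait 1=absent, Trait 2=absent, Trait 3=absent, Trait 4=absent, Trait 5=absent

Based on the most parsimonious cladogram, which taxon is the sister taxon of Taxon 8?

Character polarity is set by the outgroup: the derived state is whichever differs from the outgroup's state, so for Trait 5 the derived state is 'absent', and for the remaining characters it is 'present'.
Trait 1 (derived state 'present') is shared by Taxon 7 and Taxon 8 — a synapomorphy uniting that clade.
Only Taxon 5 and Taxon 6 show the derived state 'present' for Trait 2, supporting them as a clade.
Only Taxon 3, Taxon 5, and Taxon 6 show the derived state 'present' for Trait 3, supporting them as a clade.
Trait 4 (derived state 'present') is unique to Taxon 8 (autapomorphy; uninformative for grouping).
Trait 5 (derived state 'absent') is shared by Taxon 4, Taxon 7, and Taxon 8 — a synapomorphy uniting that clade.
Most parsimonious ingroup topology: (((Taxon 6,Taxon 5),Taxon 3),((Taxon 7,Taxon 8),Taxon 4)).
Taxon 8 and Taxon 7 form a cherry on this tree, so they are sister taxa.

Taxon 7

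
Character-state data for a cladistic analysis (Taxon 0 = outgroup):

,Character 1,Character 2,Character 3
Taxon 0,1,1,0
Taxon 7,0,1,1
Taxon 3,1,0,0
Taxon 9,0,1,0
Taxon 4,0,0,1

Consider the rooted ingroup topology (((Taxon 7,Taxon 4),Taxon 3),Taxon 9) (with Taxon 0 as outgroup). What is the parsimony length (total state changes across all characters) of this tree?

5

Map each character onto (((Taxon 7,Taxon 4),Taxon 3),Taxon 9) (rooted by Taxon 0) and count the minimum state changes it requires (Fitch parsimony):
Character 1: 2; Character 2: 2; Character 3: 1.
Total tree length = 5.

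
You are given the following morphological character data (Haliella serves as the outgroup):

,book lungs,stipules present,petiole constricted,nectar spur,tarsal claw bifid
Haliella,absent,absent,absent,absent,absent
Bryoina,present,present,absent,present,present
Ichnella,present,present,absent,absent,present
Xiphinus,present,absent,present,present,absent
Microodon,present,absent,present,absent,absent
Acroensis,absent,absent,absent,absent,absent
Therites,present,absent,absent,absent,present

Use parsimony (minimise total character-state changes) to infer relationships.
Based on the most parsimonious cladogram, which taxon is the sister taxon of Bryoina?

The outgroup has state 'absent' for every character, so 'present' is the derived state throughout.
Only Bryoina, Ichnella, Microodon, Therites, and Xiphinus show the derived state 'present' for book lungs, supporting them as a clade.
stipules present (derived state 'present') is shared by Bryoina and Ichnella — a synapomorphy uniting that clade.
Only Microodon and Xiphinus show the derived state 'present' for petiole constricted, supporting them as a clade.
nectar spur groups Bryoina and Xiphinus, which is incompatible with the clades supported by the remaining characters; treating it as convergent (homoplasy) costs fewer steps than any alternative tree.
Only Bryoina, Ichnella, and Therites show the derived state 'present' for tarsal claw bifid, supporting them as a clade.
Most parsimonious ingroup topology: ((((Bryoina,Ichnella),Therites),(Xiphinus,Microodon)),Acroensis).
Bryoina and Ichnella form a cherry on this tree, so they are sister taxa.

Ichnella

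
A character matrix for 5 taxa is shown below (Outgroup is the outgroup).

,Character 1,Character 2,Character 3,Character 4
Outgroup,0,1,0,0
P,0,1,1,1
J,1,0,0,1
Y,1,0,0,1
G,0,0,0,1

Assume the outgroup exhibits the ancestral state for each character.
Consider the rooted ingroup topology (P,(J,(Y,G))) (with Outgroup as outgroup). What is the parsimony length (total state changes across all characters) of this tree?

Map each character onto (P,(J,(Y,G))) (rooted by Outgroup) and count the minimum state changes it requires (Fitch parsimony):
Character 1: 2; Character 2: 1; Character 3: 1; Character 4: 1.
Total tree length = 5.

5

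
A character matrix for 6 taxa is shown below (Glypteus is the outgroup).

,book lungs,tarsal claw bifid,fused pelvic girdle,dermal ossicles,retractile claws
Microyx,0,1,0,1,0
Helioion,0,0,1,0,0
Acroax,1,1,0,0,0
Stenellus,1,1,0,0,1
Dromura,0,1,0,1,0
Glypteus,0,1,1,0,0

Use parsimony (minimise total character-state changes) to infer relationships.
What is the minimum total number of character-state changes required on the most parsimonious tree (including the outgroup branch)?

Character polarity is set by the outgroup: the derived state is whichever differs from the outgroup's state, so for tarsal claw bifid, fused pelvic girdle the derived state is '0', and for the remaining characters it is '1'.
book lungs (derived state '1') is shared by Acroax and Stenellus — a synapomorphy uniting that clade.
tarsal claw bifid (derived state '0') is unique to Helioion (autapomorphy; uninformative for grouping).
fused pelvic girdle (derived state '0') is shared by Acroax, Dromura, Microyx, and Stenellus — a synapomorphy uniting that clade.
dermal ossicles (derived state '1') is shared by Dromura and Microyx — a synapomorphy uniting that clade.
retractile claws (derived state '1') is unique to Stenellus (autapomorphy; uninformative for grouping).
Most parsimonious ingroup topology: (Helioion,((Dromura,Microyx),(Acroax,Stenellus))).
Changes per character on this tree: book lungs: 1; tarsal claw bifid: 1; fused pelvic girdle: 1; dermal ossicles: 1; retractile claws: 1.
Total = 5.

5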